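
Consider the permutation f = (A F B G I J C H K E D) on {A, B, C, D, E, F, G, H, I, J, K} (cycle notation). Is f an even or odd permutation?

The cycle lengths are 11.
A cycle of length ℓ contributes ℓ−1 transpositions, so f is a product of 10 transpositions — even.

even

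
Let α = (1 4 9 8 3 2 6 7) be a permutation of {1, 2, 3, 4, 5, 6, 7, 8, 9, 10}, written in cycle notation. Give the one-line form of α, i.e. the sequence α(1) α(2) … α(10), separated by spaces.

Reading each image from the cycles: 1↦4, 2↦6, 3↦2, 4↦9, 5↦5, 6↦7, 7↦1, 8↦3, 9↦8, 10↦10.
So the one-line form is 4 6 2 9 5 7 1 3 8 10.

4 6 2 9 5 7 1 3 8 10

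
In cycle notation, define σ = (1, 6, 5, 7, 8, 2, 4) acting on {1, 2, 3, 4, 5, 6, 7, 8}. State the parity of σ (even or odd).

The cycle lengths are 7, 1.
A cycle is odd iff its length is even; σ has 0 even-length cycles, so sgn(σ) = (−1)^0 and σ is even.

even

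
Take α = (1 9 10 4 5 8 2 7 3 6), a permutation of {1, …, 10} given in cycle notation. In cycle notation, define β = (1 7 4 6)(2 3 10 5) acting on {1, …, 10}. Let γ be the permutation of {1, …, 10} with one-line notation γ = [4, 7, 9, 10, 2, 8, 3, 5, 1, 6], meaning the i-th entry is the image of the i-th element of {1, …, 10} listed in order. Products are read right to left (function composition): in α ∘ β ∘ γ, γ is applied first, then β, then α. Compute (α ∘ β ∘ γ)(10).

9

(α ∘ β ∘ γ)(10) = α(β(γ(10))). γ(10) = 6, then β(6) = 1, then α(1) = 9, so the result is 9.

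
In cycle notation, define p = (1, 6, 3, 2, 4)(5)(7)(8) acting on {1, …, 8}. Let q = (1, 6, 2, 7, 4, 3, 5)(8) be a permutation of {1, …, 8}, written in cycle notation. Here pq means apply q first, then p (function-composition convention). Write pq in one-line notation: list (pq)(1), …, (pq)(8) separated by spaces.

3 7 5 2 6 4 1 8

Chase each element through q then p: 1 → 6 → 3; 2 → 7 → 7; 3 → 5 → 5; 4 → 3 → 2; 5 → 1 → 6; 6 → 2 → 4; 7 → 4 → 1; 8 → 8 → 8.
So pq in one-line form is 3 7 5 2 6 4 1 8.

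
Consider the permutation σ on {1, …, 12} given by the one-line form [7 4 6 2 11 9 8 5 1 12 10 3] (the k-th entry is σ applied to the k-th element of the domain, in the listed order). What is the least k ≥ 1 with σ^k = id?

Decomposing into disjoint cycles gives cycle lengths 10, 2.
Since disjoint cycles commute, ord(σ) = lcm(10, 2) = 10.

10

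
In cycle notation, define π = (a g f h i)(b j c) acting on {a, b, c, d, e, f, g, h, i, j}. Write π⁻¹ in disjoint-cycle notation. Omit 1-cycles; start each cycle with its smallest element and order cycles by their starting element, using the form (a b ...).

The inverse reverses each cycle.
Reversing each cycle of π and rotating so the smallest element leads gives (a i h f g)(b c j).

(a i h f g)(b c j)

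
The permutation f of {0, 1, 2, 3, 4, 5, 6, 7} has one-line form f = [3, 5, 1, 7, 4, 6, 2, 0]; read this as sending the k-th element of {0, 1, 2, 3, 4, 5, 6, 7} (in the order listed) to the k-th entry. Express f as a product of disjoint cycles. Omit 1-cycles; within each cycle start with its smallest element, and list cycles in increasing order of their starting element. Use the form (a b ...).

From 0: 0 → 3 → 7 → 0, closing the cycle (0 3 7).
Repeating from the next unused element and collecting all non-trivial cycles gives (0 3 7)(1 5 6 2).

(0 3 7)(1 5 6 2)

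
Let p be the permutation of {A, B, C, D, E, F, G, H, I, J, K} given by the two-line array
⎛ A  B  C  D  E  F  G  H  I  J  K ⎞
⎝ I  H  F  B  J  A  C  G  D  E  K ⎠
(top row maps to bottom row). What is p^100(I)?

G

Tracing I → D → … returns to I after 8 steps, so I lies in an 8-cycle (A I D B H G C F).
Since the cycle has length 8, p^100 acts on it the same as p^4 (100 mod 8 = 4).
Advancing 4 steps from I: I → D → B → H → G.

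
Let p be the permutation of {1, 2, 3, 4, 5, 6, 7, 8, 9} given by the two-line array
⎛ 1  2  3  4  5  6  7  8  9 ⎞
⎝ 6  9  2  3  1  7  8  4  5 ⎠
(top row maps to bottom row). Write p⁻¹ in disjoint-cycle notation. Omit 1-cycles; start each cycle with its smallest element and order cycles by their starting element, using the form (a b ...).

The cycle decomposition of p is (1 6 7 8 4 3 2 9 5).
The inverse reverses every cycle; in canonical form, p⁻¹ = (1 5 9 2 3 4 8 7 6).

(1 5 9 2 3 4 8 7 6)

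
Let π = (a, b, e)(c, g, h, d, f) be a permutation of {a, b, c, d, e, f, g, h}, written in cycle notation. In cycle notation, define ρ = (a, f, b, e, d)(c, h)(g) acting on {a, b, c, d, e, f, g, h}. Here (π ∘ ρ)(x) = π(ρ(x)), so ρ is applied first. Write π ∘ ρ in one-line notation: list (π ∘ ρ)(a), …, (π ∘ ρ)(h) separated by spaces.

c a d b f e h g

(π ∘ ρ)(x) = π(ρ(x)). Computing each image: π(ρ(a)) = π(f) = c, π(ρ(b)) = π(e) = a, π(ρ(c)) = π(h) = d, π(ρ(d)) = π(a) = b, π(ρ(e)) = π(d) = f, π(ρ(f)) = π(b) = e, π(ρ(g)) = π(g) = h, π(ρ(h)) = π(c) = g.
Hence π ∘ ρ = [c a d b f e h g].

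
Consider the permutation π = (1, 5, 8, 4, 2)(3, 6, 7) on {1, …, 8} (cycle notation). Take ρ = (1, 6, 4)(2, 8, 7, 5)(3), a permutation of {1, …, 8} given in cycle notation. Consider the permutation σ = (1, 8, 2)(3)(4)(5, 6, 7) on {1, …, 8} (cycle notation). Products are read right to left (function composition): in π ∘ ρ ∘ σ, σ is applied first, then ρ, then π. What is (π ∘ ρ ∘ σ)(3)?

Apply the permutations in order: σ(3) = 3, then ρ(3) = 3, then π(3) = 6. So (π ∘ ρ ∘ σ)(3) = 6.

6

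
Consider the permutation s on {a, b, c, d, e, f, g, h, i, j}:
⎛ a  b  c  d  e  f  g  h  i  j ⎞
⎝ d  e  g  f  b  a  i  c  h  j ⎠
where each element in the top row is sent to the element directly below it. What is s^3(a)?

a

Tracing a → d → … returns to a after 3 steps, so a lies in a 3-cycle (a, d, f).
Powers repeat with period 3 on this cycle, and 3 mod 3 = 0, so s^3(a) = s^0(a).
So s^3(a) = a.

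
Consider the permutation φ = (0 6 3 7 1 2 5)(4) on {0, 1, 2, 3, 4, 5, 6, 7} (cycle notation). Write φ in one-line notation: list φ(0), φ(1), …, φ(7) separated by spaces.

Reading each image from the cycles: 0↦6, 1↦2, 2↦5, 3↦7, 4↦4, 5↦0, 6↦3, 7↦1.
So the one-line form is 6 2 5 7 4 0 3 1.

6 2 5 7 4 0 3 1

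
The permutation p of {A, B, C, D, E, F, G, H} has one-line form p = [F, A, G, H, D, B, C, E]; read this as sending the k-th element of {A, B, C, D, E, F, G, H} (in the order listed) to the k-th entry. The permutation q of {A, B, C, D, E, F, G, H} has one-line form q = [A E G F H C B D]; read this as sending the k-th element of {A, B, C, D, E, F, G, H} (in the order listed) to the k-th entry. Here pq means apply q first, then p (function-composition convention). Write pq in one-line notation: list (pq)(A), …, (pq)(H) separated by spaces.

For each element, apply q then p: A → A → F; B → E → D; C → G → C; D → F → B; E → H → E; F → C → G; G → B → A; H → D → H.
So pq in one-line form is F D C B E G A H.

F D C B E G A H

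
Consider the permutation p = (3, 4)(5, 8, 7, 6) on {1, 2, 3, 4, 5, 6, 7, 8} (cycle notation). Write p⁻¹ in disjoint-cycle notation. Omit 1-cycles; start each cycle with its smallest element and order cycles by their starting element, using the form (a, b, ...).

(3, 4)(5, 6, 7, 8)

The inverse reverses each cycle.
Reversing each cycle of p and rotating so the smallest element leads gives (3, 4)(5, 6, 7, 8).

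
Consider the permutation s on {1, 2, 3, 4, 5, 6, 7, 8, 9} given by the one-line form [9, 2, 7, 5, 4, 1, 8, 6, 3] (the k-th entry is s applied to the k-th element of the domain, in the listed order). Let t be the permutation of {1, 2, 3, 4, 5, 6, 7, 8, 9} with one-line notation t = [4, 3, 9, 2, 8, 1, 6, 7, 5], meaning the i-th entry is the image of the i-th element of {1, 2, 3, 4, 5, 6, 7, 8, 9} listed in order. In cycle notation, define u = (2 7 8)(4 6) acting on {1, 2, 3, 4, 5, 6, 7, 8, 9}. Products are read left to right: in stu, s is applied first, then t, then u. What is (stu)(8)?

1

Apply the permutations in order: s(8) = 6, then t(6) = 1, then u(1) = 1. So (stu)(8) = 1.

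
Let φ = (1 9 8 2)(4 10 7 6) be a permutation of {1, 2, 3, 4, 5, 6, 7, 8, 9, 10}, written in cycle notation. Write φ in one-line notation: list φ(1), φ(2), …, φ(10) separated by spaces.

Reading each image from the cycles: 1→9, 2→1, 3→3, 4→10, 5→5, 6→4, 7→6, 8→2, 9→8, 10→7.
Listing these in domain order gives 9 1 3 10 5 4 6 2 8 7.

9 1 3 10 5 4 6 2 8 7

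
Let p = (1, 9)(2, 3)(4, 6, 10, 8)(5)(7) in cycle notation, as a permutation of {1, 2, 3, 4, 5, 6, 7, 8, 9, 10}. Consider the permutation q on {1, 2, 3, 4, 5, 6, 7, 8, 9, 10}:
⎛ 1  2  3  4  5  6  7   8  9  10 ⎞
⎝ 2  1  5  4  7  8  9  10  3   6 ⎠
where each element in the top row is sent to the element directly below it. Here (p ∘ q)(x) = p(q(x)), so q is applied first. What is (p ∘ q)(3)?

5

(p ∘ q)(3) = p(q(3)). q(3) = 5, then p(5) = 5. So (p ∘ q)(3) = 5.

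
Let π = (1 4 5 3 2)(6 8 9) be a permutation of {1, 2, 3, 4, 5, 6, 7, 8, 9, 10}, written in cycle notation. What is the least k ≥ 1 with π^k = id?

The cycle type of π is (5, 3, 1, 1).
The order is lcm(5, 3) = 15.

15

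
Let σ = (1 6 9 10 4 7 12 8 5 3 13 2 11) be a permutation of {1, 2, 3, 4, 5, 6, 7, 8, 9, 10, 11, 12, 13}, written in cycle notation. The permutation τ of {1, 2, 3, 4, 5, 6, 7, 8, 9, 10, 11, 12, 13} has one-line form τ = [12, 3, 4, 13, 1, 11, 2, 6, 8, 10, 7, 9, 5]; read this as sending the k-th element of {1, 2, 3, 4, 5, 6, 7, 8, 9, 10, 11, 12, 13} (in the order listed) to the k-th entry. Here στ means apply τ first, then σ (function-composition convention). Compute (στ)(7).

11

(στ)(7) = σ(τ(7)). τ(7) = 2, then σ(2) = 11. So (στ)(7) = 11.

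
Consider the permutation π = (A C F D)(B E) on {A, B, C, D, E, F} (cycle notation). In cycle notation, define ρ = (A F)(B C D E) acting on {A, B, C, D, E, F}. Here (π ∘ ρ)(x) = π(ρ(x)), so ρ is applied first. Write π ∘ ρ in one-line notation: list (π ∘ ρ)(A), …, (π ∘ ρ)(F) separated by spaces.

D F A B E C

For each element, apply ρ then π: A → F → D; B → C → F; C → D → A; D → E → B; E → B → E; F → A → C.
So π ∘ ρ in one-line form is D F A B E C.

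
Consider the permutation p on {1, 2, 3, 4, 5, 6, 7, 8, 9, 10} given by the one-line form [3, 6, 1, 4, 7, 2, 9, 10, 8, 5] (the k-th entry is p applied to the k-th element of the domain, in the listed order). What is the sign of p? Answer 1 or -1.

1

In disjoint-cycle form the cycle lengths are 5, 2, 2, 1.
A cycle of length ℓ contributes ℓ−1 transpositions, so p is a product of 4 + 1 + 1 = 6 transpositions — even.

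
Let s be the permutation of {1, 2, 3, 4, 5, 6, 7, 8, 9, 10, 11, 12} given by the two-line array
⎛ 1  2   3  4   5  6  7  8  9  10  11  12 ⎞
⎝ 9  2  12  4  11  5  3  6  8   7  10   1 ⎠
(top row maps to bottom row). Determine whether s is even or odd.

odd

In disjoint-cycle form the cycle lengths are 10, 1, 1.
A cycle of length ℓ contributes ℓ−1 transpositions, so s is a product of 9 transpositions — odd.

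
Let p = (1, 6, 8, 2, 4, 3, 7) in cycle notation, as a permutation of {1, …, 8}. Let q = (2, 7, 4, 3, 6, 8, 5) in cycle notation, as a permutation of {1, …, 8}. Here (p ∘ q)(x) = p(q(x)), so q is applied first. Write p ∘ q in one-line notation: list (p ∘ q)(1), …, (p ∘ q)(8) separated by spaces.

For each element, apply q then p: 1 → 1 → 6; 2 → 7 → 1; 3 → 6 → 8; 4 → 3 → 7; 5 → 2 → 4; 6 → 8 → 2; 7 → 4 → 3; 8 → 5 → 5.
So p ∘ q in one-line form is 6 1 8 7 4 2 3 5.

6 1 8 7 4 2 3 5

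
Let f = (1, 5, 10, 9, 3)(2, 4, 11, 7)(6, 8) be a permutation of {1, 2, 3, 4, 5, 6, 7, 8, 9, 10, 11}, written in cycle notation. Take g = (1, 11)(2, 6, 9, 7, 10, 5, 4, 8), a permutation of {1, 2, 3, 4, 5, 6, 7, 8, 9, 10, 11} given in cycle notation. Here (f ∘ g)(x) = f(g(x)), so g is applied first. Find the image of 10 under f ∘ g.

g(10) = 5, then f(5) = 10; composing gives (f ∘ g)(10) = 10.

10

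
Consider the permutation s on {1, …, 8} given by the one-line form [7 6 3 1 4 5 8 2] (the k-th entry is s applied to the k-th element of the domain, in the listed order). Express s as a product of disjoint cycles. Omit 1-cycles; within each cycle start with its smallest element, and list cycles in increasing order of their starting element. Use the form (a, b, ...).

Start at 1 and follow images: 1 → 7 → 8 → 2 → 6 → 5 → 4 → 1, giving the cycle (1, 7, 8, 2, 6, 5, 4).
Repeating from the next unused element and collecting all non-trivial cycles gives (1, 7, 8, 2, 6, 5, 4).

(1, 7, 8, 2, 6, 5, 4)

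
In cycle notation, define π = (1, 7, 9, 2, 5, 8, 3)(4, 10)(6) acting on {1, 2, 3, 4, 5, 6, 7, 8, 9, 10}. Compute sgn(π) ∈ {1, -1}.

-1

The cycle lengths are 7, 2, 1.
A cycle of length ℓ contributes ℓ−1 transpositions, so π is a product of 6 + 1 = 7 transpositions — odd.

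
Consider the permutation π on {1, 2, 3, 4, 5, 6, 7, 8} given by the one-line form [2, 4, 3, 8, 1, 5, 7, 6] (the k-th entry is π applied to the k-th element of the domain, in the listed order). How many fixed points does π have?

The fixed points (elements with π(x) = x) are {3, 7}, so there are 2.

2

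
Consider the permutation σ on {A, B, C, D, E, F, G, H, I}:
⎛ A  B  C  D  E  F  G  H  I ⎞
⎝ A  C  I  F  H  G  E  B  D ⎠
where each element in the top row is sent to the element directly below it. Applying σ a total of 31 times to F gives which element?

D

Tracing F → G → … returns to F after 8 steps, so F lies in an 8-cycle (B C I D F G E H).
On an 8-cycle, σ^8 is the identity, so σ^31 = σ^7 there (31 ≡ 7 mod 8).
Stepping 7 places around the cycle: F → G → E → H → B → C → I → D.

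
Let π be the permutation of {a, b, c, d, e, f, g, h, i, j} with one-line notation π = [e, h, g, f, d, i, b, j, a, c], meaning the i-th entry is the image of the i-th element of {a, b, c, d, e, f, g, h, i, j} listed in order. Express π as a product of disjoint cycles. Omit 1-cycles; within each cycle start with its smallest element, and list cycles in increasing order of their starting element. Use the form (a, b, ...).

Start at a and follow images: a → e → d → f → i → a, giving the cycle (a, e, d, f, i).
Continuing from each remaining unvisited element yields (a, e, d, f, i)(b, h, j, c, g).

(a, e, d, f, i)(b, h, j, c, g)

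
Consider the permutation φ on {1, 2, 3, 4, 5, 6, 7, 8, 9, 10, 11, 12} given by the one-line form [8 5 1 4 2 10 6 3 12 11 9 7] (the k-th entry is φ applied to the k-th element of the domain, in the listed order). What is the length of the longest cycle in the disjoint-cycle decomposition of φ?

Decomposing into disjoint cycles gives (1, 8, 3)(2, 5)(6, 10, 11, 9, 12, 7); the longest has length 6.

6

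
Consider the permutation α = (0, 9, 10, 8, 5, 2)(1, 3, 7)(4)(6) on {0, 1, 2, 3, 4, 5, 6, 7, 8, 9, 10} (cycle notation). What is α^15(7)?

7

7 lies in the 3-cycle (1, 3, 7).
Powers repeat with period 3 on this cycle, and 15 mod 3 = 0, so α^15(7) = α^0(7).
So α^15(7) = 7.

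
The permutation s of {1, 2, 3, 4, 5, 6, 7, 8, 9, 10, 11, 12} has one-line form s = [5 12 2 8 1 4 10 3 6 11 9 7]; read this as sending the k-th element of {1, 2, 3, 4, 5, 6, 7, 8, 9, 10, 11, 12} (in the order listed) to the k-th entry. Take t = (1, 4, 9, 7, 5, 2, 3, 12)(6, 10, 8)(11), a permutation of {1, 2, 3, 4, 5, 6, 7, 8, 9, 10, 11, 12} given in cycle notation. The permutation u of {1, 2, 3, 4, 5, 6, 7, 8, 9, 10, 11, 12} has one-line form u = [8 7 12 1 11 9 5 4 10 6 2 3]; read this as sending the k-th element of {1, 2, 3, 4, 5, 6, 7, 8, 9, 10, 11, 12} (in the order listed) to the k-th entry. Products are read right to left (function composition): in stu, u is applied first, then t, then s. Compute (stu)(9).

Apply the permutations in order: u(9) = 10, then t(10) = 8, then s(8) = 3. So (stu)(9) = 3.

3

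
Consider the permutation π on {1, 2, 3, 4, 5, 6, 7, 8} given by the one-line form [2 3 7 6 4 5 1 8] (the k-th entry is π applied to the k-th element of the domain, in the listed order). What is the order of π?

The disjoint-cycle form of π has cycle lengths 4, 3, 1.
The order is lcm(4, 3) = 12.

12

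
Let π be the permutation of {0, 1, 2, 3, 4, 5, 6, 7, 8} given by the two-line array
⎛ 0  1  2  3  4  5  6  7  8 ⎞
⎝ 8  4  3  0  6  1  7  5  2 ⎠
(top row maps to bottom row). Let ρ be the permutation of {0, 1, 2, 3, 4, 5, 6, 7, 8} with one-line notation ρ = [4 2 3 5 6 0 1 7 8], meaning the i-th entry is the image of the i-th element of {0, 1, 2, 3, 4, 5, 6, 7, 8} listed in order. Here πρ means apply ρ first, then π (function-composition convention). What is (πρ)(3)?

1

ρ(3) = 5, then π(5) = 1; composing gives (πρ)(3) = 1.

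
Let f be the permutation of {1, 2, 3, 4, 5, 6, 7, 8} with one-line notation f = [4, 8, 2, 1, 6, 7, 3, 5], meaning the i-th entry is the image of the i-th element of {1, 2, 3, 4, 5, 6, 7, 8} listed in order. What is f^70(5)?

2

Tracing 5 → 6 → … returns to 5 after 6 steps, so 5 lies in a 6-cycle (2 8 5 6 7 3).
On a 6-cycle, f^6 is the identity, so f^70 = f^4 there (70 ≡ 4 mod 6).
Advancing 4 steps from 5: 5 → 6 → 7 → 3 → 2.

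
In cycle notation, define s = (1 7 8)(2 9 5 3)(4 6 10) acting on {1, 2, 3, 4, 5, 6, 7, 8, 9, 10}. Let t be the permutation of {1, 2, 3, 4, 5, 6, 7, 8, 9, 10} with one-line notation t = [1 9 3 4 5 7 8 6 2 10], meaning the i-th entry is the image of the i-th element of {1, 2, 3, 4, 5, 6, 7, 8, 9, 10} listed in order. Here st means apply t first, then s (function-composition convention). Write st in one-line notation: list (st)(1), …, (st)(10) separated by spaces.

7 5 2 6 3 8 1 10 9 4

(st)(x) = s(t(x)). Computing each image: s(t(1)) = s(1) = 7, s(t(2)) = s(9) = 5, s(t(3)) = s(3) = 2, s(t(4)) = s(4) = 6, s(t(5)) = s(5) = 3, s(t(6)) = s(7) = 8, s(t(7)) = s(8) = 1, s(t(8)) = s(6) = 10, s(t(9)) = s(2) = 9, s(t(10)) = s(10) = 4.
Hence st = [7 5 2 6 3 8 1 10 9 4].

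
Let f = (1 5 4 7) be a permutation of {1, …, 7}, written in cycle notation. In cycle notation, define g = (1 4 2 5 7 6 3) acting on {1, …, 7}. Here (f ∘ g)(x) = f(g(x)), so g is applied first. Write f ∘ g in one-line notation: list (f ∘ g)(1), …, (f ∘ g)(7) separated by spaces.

For each element, apply g then f: 1 → 4 → 7; 2 → 5 → 4; 3 → 1 → 5; 4 → 2 → 2; 5 → 7 → 1; 6 → 3 → 3; 7 → 6 → 6.
Collecting the images, f ∘ g = [7 4 5 2 1 3 6].

7 4 5 2 1 3 6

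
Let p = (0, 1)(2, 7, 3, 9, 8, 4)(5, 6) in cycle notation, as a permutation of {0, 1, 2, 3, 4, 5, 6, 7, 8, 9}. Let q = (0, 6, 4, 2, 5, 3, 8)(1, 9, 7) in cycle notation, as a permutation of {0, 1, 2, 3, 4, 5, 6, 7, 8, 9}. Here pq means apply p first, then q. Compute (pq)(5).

First apply p: p(5) = 6, then q(6) = 4. Thus (pq)(5) = 4.

4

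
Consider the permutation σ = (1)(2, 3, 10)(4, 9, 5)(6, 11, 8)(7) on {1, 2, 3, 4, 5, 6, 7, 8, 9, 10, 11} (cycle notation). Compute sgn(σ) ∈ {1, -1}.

The cycle lengths are 3, 3, 3, 1, 1.
A cycle of length ℓ contributes ℓ−1 transpositions, so σ is a product of 2 + 2 + 2 = 6 transpositions — even.

1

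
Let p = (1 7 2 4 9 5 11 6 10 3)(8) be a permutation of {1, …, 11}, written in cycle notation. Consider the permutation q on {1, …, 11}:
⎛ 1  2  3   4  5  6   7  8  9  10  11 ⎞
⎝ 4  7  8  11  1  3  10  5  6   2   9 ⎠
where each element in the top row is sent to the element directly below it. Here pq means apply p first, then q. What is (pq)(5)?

9

p(5) = 11, then q(11) = 9; composing gives (pq)(5) = 9.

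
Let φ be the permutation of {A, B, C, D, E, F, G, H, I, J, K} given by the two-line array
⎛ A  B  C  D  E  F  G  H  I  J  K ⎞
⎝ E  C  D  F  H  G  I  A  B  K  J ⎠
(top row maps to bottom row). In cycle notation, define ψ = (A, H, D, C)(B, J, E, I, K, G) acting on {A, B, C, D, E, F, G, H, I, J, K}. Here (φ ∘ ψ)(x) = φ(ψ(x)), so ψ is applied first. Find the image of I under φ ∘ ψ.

J

First apply ψ: ψ(I) = K, then φ(K) = J. Thus (φ ∘ ψ)(I) = J.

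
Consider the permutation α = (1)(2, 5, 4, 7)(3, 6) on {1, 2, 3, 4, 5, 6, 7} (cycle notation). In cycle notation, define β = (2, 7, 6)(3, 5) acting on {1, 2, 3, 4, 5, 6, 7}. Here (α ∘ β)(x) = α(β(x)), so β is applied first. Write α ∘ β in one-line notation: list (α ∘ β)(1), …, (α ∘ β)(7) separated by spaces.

1 2 4 7 6 5 3

Chase each element through β then α: 1 → 1 → 1; 2 → 7 → 2; 3 → 5 → 4; 4 → 4 → 7; 5 → 3 → 6; 6 → 2 → 5; 7 → 6 → 3.
So α ∘ β in one-line form is 1 2 4 7 6 5 3.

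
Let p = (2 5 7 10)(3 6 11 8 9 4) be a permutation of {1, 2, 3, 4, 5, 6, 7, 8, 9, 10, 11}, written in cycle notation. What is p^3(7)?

5

7 lies in the 4-cycle (2 5 7 10).
Stepping 3 places around the cycle: 7 → 10 → 2 → 5.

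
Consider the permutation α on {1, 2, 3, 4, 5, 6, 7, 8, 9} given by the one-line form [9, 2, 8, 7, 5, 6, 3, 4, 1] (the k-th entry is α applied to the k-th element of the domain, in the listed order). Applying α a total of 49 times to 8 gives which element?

4

Tracing 8 → 4 → … returns to 8 after 4 steps, so 8 lies in a 4-cycle (3 8 4 7).
On a 4-cycle, α^4 is the identity, so α^49 = α^1 there (49 ≡ 1 mod 4).
Advancing 1 step from 8: 8 → 4.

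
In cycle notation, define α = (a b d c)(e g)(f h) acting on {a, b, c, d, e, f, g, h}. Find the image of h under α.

h appears in (f h); the next entry (wrapping around) is f.

f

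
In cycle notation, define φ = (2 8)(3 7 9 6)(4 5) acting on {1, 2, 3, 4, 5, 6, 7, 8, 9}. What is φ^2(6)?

6 lies in the 4-cycle (3 7 9 6).
Advancing 2 steps from 6: 6 → 3 → 7.

7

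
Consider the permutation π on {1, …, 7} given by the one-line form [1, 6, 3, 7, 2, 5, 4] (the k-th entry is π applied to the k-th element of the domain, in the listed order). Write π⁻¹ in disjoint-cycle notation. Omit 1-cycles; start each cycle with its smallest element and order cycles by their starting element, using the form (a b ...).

First write π in disjoint cycles: (2 6 5)(4 7).
Reversing each cycle (and rotating so the smallest element leads) gives π⁻¹ = (2 5 6)(4 7).

(2 5 6)(4 7)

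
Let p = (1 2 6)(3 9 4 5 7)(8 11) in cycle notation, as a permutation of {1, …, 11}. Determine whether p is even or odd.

odd

The cycle lengths are 5, 3, 2, 1.
A cycle is odd iff its length is even; p has 1 even-length cycle, so sgn(p) = (−1)^1 and p is odd.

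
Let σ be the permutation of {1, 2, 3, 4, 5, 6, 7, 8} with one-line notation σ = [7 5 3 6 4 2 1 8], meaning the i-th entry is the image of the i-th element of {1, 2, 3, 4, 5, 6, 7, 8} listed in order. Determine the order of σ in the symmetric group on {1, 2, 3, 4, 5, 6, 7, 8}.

Writing σ as disjoint cycles, the cycle lengths are 4, 2, 1, 1.
The order is lcm(4, 2) = 4.

4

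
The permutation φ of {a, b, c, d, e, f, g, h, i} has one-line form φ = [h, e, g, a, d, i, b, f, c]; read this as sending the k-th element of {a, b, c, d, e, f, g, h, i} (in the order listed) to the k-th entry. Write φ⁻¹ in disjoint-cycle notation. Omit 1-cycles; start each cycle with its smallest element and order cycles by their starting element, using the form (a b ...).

First write φ in disjoint cycles: (a h f i c g b e d).
Reversing each cycle (and rotating so the smallest element leads) gives φ⁻¹ = (a d e b g c i f h).

(a d e b g c i f h)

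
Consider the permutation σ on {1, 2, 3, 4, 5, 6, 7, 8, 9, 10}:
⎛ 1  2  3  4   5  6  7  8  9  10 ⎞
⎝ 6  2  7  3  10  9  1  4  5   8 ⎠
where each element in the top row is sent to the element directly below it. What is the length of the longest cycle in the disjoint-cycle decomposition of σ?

Decomposing into disjoint cycles gives (1, 6, 9, 5, 10, 8, 4, 3, 7); the longest has length 9.

9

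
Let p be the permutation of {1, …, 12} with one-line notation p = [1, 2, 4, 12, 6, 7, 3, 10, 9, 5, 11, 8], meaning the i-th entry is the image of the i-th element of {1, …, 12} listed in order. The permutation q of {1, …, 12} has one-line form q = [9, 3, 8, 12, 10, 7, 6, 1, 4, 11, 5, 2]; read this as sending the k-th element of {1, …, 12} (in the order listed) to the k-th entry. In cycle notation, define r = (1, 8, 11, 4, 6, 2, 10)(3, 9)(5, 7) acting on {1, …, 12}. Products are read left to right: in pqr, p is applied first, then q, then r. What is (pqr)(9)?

(pqr)(9) = r(q(p(9))). p(9) = 9, then q(9) = 4, then r(4) = 6, so the result is 6.

6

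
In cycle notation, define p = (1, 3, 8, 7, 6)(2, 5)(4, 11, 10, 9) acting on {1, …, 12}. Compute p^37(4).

11

4 lies in the 4-cycle (4, 11, 10, 9).
On a 4-cycle, p^4 is the identity, so p^37 = p^1 there (37 ≡ 1 mod 4).
Advancing 1 step from 4: 4 → 11.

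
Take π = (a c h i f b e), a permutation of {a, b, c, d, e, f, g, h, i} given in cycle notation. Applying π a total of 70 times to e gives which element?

e lies in the 7-cycle (a c h i f b e).
Since the cycle has length 7, π^70 acts on it the same as π^0 (70 mod 7 = 0).
So π^70(e) = e.

e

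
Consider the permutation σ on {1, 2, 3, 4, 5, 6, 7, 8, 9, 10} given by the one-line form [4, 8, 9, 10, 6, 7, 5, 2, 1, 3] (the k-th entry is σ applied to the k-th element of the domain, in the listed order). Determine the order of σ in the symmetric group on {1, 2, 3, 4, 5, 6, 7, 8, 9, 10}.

The disjoint-cycle form of σ has cycle lengths 5, 3, 2.
Since disjoint cycles commute, ord(σ) = lcm(5, 3, 2) = 30.

30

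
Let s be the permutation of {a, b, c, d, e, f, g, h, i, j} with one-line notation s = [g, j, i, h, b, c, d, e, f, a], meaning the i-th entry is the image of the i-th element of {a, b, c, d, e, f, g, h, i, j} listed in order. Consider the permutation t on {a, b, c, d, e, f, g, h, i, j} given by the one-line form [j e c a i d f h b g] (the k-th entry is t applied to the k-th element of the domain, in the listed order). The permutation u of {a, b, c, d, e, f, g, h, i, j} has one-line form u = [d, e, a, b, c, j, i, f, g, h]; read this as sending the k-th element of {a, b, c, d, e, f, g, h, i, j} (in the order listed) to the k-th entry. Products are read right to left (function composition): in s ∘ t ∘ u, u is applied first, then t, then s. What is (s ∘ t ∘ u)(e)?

(s ∘ t ∘ u)(e) = s(t(u(e))). u(e) = c, then t(c) = c, then s(c) = i, so the result is i.

i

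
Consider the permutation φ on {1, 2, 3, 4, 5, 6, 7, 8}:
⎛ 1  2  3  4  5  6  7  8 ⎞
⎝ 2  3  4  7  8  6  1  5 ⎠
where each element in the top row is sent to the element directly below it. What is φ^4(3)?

Tracing 3 → 4 → … returns to 3 after 5 steps, so 3 lies in a 5-cycle (1 2 3 4 7).
Advancing 4 steps from 3: 3 → 4 → 7 → 1 → 2.

2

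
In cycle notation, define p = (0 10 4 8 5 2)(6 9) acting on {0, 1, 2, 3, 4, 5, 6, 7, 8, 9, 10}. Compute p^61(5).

5 lies in the 6-cycle (0 10 4 8 5 2).
Powers repeat with period 6 on this cycle, and 61 mod 6 = 1, so p^61(5) = p^1(5).
Stepping 1 place around the cycle: 5 → 2.

2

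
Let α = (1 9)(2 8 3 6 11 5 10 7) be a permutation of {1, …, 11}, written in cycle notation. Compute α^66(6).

5

6 lies in the 8-cycle (2 8 3 6 11 5 10 7).
Since the cycle has length 8, α^66 acts on it the same as α^2 (66 mod 8 = 2).
Stepping 2 places around the cycle: 6 → 11 → 5.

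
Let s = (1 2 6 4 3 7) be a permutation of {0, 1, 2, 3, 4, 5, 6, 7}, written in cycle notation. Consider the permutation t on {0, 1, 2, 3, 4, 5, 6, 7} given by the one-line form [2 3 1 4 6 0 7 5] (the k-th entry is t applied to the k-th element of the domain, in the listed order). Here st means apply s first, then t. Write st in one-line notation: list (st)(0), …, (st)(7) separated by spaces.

2 1 7 5 4 0 6 3

(st)(x) = t(s(x)). Computing each image: t(s(0)) = t(0) = 2, t(s(1)) = t(2) = 1, t(s(2)) = t(6) = 7, t(s(3)) = t(7) = 5, t(s(4)) = t(3) = 4, t(s(5)) = t(5) = 0, t(s(6)) = t(4) = 6, t(s(7)) = t(1) = 3.
Hence st = [2 1 7 5 4 0 6 3].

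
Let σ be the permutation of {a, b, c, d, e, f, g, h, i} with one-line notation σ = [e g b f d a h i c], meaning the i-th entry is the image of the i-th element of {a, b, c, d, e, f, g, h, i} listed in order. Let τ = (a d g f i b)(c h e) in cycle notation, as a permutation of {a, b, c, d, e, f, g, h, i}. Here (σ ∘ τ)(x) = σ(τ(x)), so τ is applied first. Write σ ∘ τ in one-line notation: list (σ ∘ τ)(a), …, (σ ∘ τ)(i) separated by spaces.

(σ ∘ τ)(x) = σ(τ(x)). Computing each image: σ(τ(a)) = σ(d) = f, σ(τ(b)) = σ(a) = e, σ(τ(c)) = σ(h) = i, σ(τ(d)) = σ(g) = h, σ(τ(e)) = σ(c) = b, σ(τ(f)) = σ(i) = c, σ(τ(g)) = σ(f) = a, σ(τ(h)) = σ(e) = d, σ(τ(i)) = σ(b) = g.
Hence σ ∘ τ = [f e i h b c a d g].

f e i h b c a d g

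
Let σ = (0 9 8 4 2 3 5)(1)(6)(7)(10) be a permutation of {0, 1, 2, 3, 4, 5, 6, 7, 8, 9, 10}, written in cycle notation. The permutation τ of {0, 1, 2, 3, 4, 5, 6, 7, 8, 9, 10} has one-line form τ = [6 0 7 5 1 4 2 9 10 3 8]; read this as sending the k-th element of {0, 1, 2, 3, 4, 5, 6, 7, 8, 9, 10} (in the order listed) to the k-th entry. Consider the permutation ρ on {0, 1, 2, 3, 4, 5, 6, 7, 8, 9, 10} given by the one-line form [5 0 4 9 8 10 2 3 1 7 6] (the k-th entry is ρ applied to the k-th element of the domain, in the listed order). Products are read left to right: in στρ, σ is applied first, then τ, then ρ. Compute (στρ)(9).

Chase 9: σ(9) = 8; τ(8) = 10; ρ(10) = 6. Hence (στρ)(9) = 6.

6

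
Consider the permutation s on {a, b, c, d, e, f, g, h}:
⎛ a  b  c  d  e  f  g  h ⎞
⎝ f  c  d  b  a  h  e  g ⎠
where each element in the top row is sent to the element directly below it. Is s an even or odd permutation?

In disjoint-cycle form the cycle lengths are 5, 3.
A cycle of length ℓ contributes ℓ−1 transpositions, so s is a product of 4 + 2 = 6 transpositions — even.

even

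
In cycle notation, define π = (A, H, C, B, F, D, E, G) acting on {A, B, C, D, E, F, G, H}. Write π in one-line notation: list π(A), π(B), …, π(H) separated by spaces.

H F B E G D A C

Image by image: A→H, B→F, C→B, D→E, E→G, F→D, G→A, H→C.
So the one-line form is H F B E G D A C.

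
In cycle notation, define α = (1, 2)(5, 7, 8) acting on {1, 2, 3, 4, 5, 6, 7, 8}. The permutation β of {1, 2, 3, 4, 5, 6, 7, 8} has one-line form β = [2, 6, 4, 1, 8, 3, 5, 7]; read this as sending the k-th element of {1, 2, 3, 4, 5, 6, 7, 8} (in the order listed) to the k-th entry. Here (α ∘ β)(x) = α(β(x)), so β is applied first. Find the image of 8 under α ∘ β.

8

(α ∘ β)(8) = α(β(8)). β(8) = 7, then α(7) = 8. So (α ∘ β)(8) = 8.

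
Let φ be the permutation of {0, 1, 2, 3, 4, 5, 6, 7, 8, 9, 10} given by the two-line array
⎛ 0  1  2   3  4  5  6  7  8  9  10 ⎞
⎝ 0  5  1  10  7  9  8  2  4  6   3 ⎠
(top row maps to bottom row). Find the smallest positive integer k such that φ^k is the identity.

8

Writing φ as disjoint cycles, the cycle lengths are 8, 2, 1.
Since disjoint cycles commute, ord(φ) = lcm(8, 2) = 8.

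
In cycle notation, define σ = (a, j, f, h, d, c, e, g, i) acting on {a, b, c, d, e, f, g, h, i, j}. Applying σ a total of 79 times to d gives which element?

d lies in the 9-cycle (a, j, f, h, d, c, e, g, i).
Powers repeat with period 9 on this cycle, and 79 mod 9 = 7, so σ^79(d) = σ^7(d).
Stepping 7 places around the cycle: d → c → e → g → i → a → j → f.

f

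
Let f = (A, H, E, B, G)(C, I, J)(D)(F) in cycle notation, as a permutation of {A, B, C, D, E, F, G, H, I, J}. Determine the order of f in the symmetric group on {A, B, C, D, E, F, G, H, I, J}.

The cycle type of f is (5, 3, 1, 1).
The order of f is the least common multiple of its cycle lengths: lcm(5, 3) = 15.

15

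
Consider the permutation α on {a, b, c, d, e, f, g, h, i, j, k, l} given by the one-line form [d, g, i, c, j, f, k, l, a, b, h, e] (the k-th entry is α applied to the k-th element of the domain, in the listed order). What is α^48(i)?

Tracing i → a → … returns to i after 4 steps, so i lies in a 4-cycle (a d c i).
On a 4-cycle, α^4 is the identity, so α^48 = α^0 there (48 ≡ 0 mod 4).
So α^48(i) = i.

i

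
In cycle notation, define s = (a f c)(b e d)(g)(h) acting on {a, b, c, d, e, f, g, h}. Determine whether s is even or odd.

even

The cycle lengths are 3, 3, 1, 1.
A cycle of length ℓ contributes ℓ−1 transpositions, so s is a product of 2 + 2 = 4 transpositions — even.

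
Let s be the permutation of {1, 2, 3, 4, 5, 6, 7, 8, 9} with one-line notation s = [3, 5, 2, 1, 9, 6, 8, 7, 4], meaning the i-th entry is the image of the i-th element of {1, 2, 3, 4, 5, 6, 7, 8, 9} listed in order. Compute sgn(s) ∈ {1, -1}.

1

In disjoint-cycle form the cycle lengths are 6, 2, 1.
A cycle of length ℓ contributes ℓ−1 transpositions, so s is a product of 5 + 1 = 6 transpositions — even.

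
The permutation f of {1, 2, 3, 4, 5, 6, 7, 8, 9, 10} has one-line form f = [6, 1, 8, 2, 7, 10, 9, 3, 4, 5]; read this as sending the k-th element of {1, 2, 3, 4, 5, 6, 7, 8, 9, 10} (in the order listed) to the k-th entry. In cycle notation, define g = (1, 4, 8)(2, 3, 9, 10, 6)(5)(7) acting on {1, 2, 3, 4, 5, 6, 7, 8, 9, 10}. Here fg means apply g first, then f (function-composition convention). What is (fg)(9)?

First apply g: g(9) = 10, then f(10) = 5. Thus (fg)(9) = 5.

5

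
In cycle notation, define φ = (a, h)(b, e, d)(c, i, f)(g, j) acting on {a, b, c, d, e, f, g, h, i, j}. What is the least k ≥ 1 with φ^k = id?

6

The cycle type of φ is (3, 3, 2, 2).
Since disjoint cycles commute, ord(φ) = lcm(3, 3, 2, 2) = 6.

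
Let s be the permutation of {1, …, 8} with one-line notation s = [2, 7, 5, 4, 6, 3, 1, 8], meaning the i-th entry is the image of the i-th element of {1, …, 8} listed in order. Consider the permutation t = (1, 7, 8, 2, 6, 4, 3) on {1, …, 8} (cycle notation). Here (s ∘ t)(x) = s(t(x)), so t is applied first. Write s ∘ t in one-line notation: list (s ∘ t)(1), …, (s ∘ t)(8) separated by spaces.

1 3 2 5 6 4 8 7

Chase each element through t then s: 1 → 7 → 1; 2 → 6 → 3; 3 → 1 → 2; 4 → 3 → 5; 5 → 5 → 6; 6 → 4 → 4; 7 → 8 → 8; 8 → 2 → 7.
Collecting the images, s ∘ t = [1 3 2 5 6 4 8 7].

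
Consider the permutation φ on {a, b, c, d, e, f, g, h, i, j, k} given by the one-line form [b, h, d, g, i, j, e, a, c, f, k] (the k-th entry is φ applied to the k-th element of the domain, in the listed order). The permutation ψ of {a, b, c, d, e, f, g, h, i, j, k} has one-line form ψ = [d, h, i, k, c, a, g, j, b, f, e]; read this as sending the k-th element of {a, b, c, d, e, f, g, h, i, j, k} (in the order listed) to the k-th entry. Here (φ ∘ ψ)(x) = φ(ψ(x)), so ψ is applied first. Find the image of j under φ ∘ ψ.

j

ψ(j) = f, then φ(f) = j; composing gives (φ ∘ ψ)(j) = j.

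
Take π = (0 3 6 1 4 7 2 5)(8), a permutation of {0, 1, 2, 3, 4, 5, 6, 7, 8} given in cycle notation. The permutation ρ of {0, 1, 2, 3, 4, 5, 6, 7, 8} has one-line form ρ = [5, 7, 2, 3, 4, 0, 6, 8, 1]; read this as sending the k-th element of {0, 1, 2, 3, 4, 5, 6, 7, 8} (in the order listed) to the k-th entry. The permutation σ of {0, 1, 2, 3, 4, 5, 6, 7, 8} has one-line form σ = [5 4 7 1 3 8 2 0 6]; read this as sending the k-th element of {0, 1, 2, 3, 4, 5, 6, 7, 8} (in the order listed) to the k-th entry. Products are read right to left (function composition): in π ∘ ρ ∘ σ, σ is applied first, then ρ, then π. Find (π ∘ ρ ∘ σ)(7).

Apply the permutations in order: σ(7) = 0, then ρ(0) = 5, then π(5) = 0. So (π ∘ ρ ∘ σ)(7) = 0.

0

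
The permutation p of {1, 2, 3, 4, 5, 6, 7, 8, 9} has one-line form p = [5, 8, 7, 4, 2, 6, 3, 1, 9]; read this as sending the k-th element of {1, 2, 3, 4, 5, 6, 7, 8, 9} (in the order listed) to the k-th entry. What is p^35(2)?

5

Tracing 2 → 8 → … returns to 2 after 4 steps, so 2 lies in a 4-cycle (1 5 2 8).
On a 4-cycle, p^4 is the identity, so p^35 = p^3 there (35 ≡ 3 mod 4).
Advancing 3 steps from 2: 2 → 8 → 1 → 5.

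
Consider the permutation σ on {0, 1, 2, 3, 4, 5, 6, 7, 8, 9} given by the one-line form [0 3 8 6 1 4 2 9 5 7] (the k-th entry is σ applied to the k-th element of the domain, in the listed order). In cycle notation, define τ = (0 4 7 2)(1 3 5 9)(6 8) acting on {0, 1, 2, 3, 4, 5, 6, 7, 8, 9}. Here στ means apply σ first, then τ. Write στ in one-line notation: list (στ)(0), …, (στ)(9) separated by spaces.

For each element, apply σ then τ: 0 → 0 → 4; 1 → 3 → 5; 2 → 8 → 6; 3 → 6 → 8; 4 → 1 → 3; 5 → 4 → 7; 6 → 2 → 0; 7 → 9 → 1; 8 → 5 → 9; 9 → 7 → 2.
So στ in one-line form is 4 5 6 8 3 7 0 1 9 2.

4 5 6 8 3 7 0 1 9 2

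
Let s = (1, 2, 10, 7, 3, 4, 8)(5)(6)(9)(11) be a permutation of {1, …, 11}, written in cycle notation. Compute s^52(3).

1

3 lies in the 7-cycle (1, 2, 10, 7, 3, 4, 8).
Since the cycle has length 7, s^52 acts on it the same as s^3 (52 mod 7 = 3).
Advancing 3 steps from 3: 3 → 4 → 8 → 1.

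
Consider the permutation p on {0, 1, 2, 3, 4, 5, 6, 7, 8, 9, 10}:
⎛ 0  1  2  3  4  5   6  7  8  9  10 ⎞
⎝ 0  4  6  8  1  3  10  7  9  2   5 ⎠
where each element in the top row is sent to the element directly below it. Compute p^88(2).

3

Tracing 2 → 6 → … returns to 2 after 7 steps, so 2 lies in a 7-cycle (2, 6, 10, 5, 3, 8, 9).
Powers repeat with period 7 on this cycle, and 88 mod 7 = 4, so p^88(2) = p^4(2).
Advancing 4 steps from 2: 2 → 6 → 10 → 5 → 3.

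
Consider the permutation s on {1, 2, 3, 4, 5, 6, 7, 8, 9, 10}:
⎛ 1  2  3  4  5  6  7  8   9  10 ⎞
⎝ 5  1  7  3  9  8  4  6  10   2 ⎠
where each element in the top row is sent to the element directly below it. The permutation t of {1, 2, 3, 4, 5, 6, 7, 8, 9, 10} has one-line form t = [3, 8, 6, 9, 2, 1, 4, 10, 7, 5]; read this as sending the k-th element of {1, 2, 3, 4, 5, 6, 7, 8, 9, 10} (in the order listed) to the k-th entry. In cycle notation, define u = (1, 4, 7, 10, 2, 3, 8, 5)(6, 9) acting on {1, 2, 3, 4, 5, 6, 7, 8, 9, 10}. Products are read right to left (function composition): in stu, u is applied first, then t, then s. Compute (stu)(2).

8

(stu)(2) = s(t(u(2))). u(2) = 3, then t(3) = 6, then s(6) = 8, so the result is 8.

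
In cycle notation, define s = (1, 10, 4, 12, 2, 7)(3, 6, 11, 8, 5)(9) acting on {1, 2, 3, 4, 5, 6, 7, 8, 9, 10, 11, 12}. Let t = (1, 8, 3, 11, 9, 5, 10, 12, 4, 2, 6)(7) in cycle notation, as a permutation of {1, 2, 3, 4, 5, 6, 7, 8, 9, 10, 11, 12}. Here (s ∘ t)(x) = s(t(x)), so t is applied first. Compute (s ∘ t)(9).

3

t(9) = 5, then s(5) = 3; composing gives (s ∘ t)(9) = 3.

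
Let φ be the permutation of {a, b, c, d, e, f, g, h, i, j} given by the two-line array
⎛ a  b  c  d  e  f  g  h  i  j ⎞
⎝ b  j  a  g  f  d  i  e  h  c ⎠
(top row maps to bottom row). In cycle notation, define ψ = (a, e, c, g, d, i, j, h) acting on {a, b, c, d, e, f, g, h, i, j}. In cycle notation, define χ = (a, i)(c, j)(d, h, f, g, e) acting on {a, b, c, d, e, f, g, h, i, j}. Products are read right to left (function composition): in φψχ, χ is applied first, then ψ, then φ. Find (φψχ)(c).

(φψχ)(c) = φ(ψ(χ(c))). χ(c) = j, then ψ(j) = h, then φ(h) = e, so the result is e.

e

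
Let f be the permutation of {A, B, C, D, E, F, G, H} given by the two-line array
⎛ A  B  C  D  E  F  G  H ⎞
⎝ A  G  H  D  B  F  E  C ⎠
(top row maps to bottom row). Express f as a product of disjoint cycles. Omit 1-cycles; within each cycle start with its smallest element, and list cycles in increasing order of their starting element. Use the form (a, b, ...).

(B, G, E)(C, H)

Start at B and follow images: B → G → E → B, giving the cycle (B, G, E).
Repeating from the next unused element and collecting all non-trivial cycles gives (B, G, E)(C, H).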